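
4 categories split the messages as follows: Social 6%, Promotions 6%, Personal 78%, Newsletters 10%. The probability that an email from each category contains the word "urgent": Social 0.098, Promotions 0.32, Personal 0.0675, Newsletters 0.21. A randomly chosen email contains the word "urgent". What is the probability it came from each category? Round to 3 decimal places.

Social 0.060, Promotions 0.194, Personal 0.533, Newsletters 0.213

Unnormalized posteriors (prior × likelihood):
  Social: 0.06 × 0.098 = 0.00588
  Promotions: 0.06 × 0.32 = 0.0192
  Personal: 0.78 × 0.0675 = 0.05265
  Newsletters: 0.1 × 0.21 = 0.021
Normalizing constant = 0.09873.
P(Social | urgent-flag) = 0.00588/0.09873 ≈ 0.060
P(Promotions | urgent-flag) = 0.0192/0.09873 ≈ 0.194
P(Personal | urgent-flag) = 0.05265/0.09873 ≈ 0.533
P(Newsletters | urgent-flag) = 0.021/0.09873 ≈ 0.213
(Check: 0.060+0.194+0.533+0.213 = 1.000.)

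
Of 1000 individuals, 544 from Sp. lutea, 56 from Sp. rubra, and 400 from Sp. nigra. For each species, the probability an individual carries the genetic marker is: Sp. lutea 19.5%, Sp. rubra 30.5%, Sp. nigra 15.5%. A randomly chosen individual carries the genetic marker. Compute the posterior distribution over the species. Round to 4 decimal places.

Unnormalized posteriors (prior × likelihood):
  Sp. lutea: 0.544 × 0.195 = 0.10608
  Sp. rubra: 0.056 × 0.305 = 0.01708
  Sp. nigra: 0.4 × 0.155 = 0.062
Total = 0.18516.
P(Sp. lutea | marker) = 0.10608/0.18516 ≈ 0.5729
P(Sp. rubra | marker) = 0.01708/0.18516 ≈ 0.0922
P(Sp. nigra | marker) = 0.062/0.18516 ≈ 0.3348

Sp. lutea 0.5729, Sp. rubra 0.0922, Sp. nigra 0.3348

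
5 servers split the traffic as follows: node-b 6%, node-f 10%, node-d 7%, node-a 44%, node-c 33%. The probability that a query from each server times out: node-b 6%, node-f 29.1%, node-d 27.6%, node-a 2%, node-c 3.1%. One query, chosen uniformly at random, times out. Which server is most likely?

node-f

Prior × likelihood for each hypothesis:
  node-b: 0.06 × 0.06 = 0.0036
  node-f: 0.1 × 0.291 = 0.0291
  node-d: 0.07 × 0.276 = 0.01932
  node-a: 0.44 × 0.02 = 0.0088
  node-c: 0.33 × 0.031 = 0.01023
Total = 0.07105.
Largest term belongs to node-f, so node-f is most probable.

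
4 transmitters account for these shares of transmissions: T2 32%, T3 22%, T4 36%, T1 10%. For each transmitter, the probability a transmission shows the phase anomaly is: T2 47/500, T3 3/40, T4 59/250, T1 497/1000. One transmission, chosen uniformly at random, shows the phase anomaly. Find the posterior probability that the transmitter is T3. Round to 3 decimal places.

0.091

Prior × likelihood for each hypothesis:
  T2: 0.32 × 0.094 = 0.03008
  T3: 0.22 × 0.075 = 0.0165
  T4: 0.36 × 0.236 = 0.08496
  T1: 0.1 × 0.497 = 0.0497
Normalizing constant = 0.18124.
P(T3 | evidence) = 0.0165 / 0.18124 ≈ 0.091.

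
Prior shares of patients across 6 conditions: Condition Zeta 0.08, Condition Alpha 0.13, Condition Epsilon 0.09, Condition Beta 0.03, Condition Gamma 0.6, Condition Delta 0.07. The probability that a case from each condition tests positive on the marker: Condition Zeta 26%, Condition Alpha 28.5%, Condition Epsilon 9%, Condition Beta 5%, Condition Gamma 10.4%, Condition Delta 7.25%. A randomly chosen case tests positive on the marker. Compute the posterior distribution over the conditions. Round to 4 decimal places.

Unnormalized posteriors (prior × likelihood):
  Condition Zeta: 0.08 × 0.26 = 0.0208
  Condition Alpha: 0.13 × 0.285 = 0.03705
  Condition Epsilon: 0.09 × 0.09 = 0.0081
  Condition Beta: 0.03 × 0.05 = 0.0015
  Condition Gamma: 0.6 × 0.104 = 0.0624
  Condition Delta: 0.07 × 0.0725 = 0.005075
Normalizing constant = 0.134925.
P(Condition Zeta | marker-positive) = 0.0208/0.134925 ≈ 0.1542
P(Condition Alpha | marker-positive) = 0.03705/0.134925 ≈ 0.2746
P(Condition Epsilon | marker-positive) = 0.0081/0.134925 ≈ 0.0600
P(Condition Beta | marker-positive) = 0.0015/0.134925 ≈ 0.0111
P(Condition Gamma | marker-positive) = 0.0624/0.134925 ≈ 0.4625
P(Condition Delta | marker-positive) = 0.005075/0.134925 ≈ 0.0376

Condition Zeta 0.1542, Condition Alpha 0.2746, Condition Epsilon 0.0600, Condition Beta 0.0111, Condition Gamma 0.4625, Condition Delta 0.0376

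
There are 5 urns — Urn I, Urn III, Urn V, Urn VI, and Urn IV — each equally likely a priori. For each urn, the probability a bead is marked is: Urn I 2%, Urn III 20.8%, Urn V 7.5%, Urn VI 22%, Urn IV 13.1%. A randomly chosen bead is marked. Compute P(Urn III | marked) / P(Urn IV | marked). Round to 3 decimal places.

1.588

With a uniform prior (1/5 each), posterior ∝ likelihood:
  Urn I: 0.02
  Urn III: 0.208
  Urn V: 0.075
  Urn VI: 0.22
  Urn IV: 0.131
Sum = 0.654.
The ratio is 0.208 / 0.131 (the normalizer cancels) = 1.588.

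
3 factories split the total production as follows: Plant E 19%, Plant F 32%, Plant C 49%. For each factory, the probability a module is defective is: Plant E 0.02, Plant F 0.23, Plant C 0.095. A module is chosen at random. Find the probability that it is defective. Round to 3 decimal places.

Prior × likelihood for each hypothesis:
  Plant E: 0.19 × 0.02 = 0.0038
  Plant F: 0.32 × 0.23 = 0.0736
  Plant C: 0.49 × 0.095 = 0.04655
P(defective) = 0.0038 + 0.0736 + 0.04655 = 0.12395 → 0.124.

0.124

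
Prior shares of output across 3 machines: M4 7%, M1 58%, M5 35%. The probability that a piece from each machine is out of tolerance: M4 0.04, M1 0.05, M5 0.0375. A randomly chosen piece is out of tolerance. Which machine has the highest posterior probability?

M1

Prior × likelihood for each hypothesis:
  M4: 0.07 × 0.04 = 0.0028
  M1: 0.58 × 0.05 = 0.029
  M5: 0.35 × 0.0375 = 0.013125
Total = 0.044925.
Largest term belongs to M1, so M1 is most probable.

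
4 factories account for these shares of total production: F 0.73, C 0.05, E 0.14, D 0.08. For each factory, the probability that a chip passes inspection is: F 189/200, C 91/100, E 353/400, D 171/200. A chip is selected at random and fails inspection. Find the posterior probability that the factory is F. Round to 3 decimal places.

Taking complements, P(nonconforming | each) = F 0.055, C 0.09, E 0.1175, D 0.145.
Unnormalized posteriors (prior × likelihood):
  F: 0.73 × 0.055 = 0.04015
  C: 0.05 × 0.09 = 0.0045
  E: 0.14 × 0.1175 = 0.01645
  D: 0.08 × 0.145 = 0.0116
Total = 0.0727.
P(F | evidence) = 0.04015 / 0.0727 ≈ 0.552.

0.552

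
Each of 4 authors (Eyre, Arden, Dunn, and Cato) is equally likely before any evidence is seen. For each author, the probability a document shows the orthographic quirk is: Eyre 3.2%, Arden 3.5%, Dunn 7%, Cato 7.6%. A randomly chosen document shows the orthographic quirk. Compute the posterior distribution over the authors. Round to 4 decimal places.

With a uniform prior (1/4 each), posterior ∝ likelihood:
  Eyre: 0.032
  Arden: 0.035
  Dunn: 0.07
  Cato: 0.076
Sum = 0.213.
P(Eyre | quirk) = 0.032/0.213 ≈ 0.1502
P(Arden | quirk) = 0.035/0.213 ≈ 0.1643
P(Dunn | quirk) = 0.07/0.213 ≈ 0.3286
P(Cato | quirk) = 0.076/0.213 ≈ 0.3568
(Check: 0.1502+0.1643+0.3286+0.3568 = 0.9999.)

Eyre 0.1502, Arden 0.1643, Dunn 0.3286, Cato 0.3568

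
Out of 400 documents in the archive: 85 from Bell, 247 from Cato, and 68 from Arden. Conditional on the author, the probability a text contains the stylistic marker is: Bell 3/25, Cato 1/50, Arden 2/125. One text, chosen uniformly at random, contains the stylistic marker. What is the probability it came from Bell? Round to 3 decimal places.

By Bayes' rule, posterior ∝ prior × likelihood:
  Bell: 0.2125 × 0.12 = 0.0255
  Cato: 0.6175 × 0.02 = 0.01235
  Arden: 0.17 × 0.016 = 0.00272
Total = 0.04057.
P(Bell | evidence) = 0.0255 / 0.04057 ≈ 0.629.

0.629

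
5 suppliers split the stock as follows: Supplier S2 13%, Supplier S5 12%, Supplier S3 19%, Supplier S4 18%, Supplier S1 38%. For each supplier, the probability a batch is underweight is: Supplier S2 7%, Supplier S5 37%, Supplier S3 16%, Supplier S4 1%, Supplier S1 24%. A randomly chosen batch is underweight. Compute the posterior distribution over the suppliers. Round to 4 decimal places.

Supplier S2 0.0514, Supplier S5 0.2510, Supplier S3 0.1718, Supplier S4 0.0102, Supplier S1 0.5155

By Bayes' rule, posterior ∝ prior × likelihood:
  Supplier S2: 0.13 × 0.07 = 0.0091
  Supplier S5: 0.12 × 0.37 = 0.0444
  Supplier S3: 0.19 × 0.16 = 0.0304
  Supplier S4: 0.18 × 0.01 = 0.0018
  Supplier S1: 0.38 × 0.24 = 0.0912
Sum = 0.1769.
P(Supplier S2 | underweight) = 0.0091/0.1769 ≈ 0.0514
P(Supplier S5 | underweight) = 0.0444/0.1769 ≈ 0.2510
P(Supplier S3 | underweight) = 0.0304/0.1769 ≈ 0.1718
P(Supplier S4 | underweight) = 0.0018/0.1769 ≈ 0.0102
P(Supplier S1 | underweight) = 0.0912/0.1769 ≈ 0.5155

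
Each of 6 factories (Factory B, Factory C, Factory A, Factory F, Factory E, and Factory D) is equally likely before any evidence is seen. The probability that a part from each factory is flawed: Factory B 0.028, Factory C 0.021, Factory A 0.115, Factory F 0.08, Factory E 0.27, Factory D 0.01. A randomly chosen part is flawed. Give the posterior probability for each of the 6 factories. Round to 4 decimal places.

Factory B 0.0534, Factory C 0.0401, Factory A 0.2195, Factory F 0.1527, Factory E 0.5153, Factory D 0.0191

Since the prior is uniform, the posterior is proportional to the likelihood:
  Factory B: 0.028
  Factory C: 0.021
  Factory A: 0.115
  Factory F: 0.08
  Factory E: 0.27
  Factory D: 0.01
Sum = 0.524.
P(Factory B | flawed) = 0.028/0.524 ≈ 0.0534
P(Factory C | flawed) = 0.021/0.524 ≈ 0.0401
P(Factory A | flawed) = 0.115/0.524 ≈ 0.2195
P(Factory F | flawed) = 0.08/0.524 ≈ 0.1527
P(Factory E | flawed) = 0.27/0.524 ≈ 0.5153
P(Factory D | flawed) = 0.01/0.524 ≈ 0.0191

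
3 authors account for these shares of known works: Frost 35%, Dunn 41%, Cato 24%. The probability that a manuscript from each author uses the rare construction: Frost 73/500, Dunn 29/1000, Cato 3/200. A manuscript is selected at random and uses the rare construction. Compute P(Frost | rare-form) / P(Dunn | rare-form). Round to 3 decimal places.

4.298

Prior × likelihood for each hypothesis:
  Frost: 0.35 × 0.146 = 0.0511
  Dunn: 0.41 × 0.029 = 0.01189
  Cato: 0.24 × 0.015 = 0.0036
Sum = 0.06659.
The ratio is 0.0511 / 0.01189 (the normalizer cancels) = 4.298.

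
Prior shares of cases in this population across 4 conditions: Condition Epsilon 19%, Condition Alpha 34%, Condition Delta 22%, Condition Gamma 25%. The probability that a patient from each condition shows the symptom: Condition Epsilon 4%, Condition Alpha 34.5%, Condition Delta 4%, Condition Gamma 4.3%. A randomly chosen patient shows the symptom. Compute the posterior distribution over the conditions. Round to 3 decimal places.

Condition Epsilon 0.053, Condition Alpha 0.812, Condition Delta 0.061, Condition Gamma 0.074

Unnormalized posteriors (prior × likelihood):
  Condition Epsilon: 0.19 × 0.04 = 0.0076
  Condition Alpha: 0.34 × 0.345 = 0.1173
  Condition Delta: 0.22 × 0.04 = 0.0088
  Condition Gamma: 0.25 × 0.043 = 0.01075
Sum = 0.14445.
P(Condition Epsilon | symptomatic) = 0.0076/0.14445 ≈ 0.053
P(Condition Alpha | symptomatic) = 0.1173/0.14445 ≈ 0.812
P(Condition Delta | symptomatic) = 0.0088/0.14445 ≈ 0.061
P(Condition Gamma | symptomatic) = 0.01075/0.14445 ≈ 0.074
(Check: 0.053+0.812+0.061+0.074 = 1.000.)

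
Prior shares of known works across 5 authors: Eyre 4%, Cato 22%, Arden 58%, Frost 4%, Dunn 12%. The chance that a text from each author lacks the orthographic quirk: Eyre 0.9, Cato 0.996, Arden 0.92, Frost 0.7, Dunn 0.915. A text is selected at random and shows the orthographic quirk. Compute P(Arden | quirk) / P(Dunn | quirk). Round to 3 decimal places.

4.549

Taking complements, P(quirk | each) = Eyre 0.1, Cato 0.004, Arden 0.08, Frost 0.3, Dunn 0.085.
Unnormalized posteriors (prior × likelihood):
  Eyre: 0.04 × 0.1 = 0.004
  Cato: 0.22 × 0.004 = 0.00088
  Arden: 0.58 × 0.08 = 0.0464
  Frost: 0.04 × 0.3 = 0.012
  Dunn: 0.12 × 0.085 = 0.0102
Sum = 0.07348.
The ratio is 0.0464 / 0.0102 (the normalizer cancels) = 4.549.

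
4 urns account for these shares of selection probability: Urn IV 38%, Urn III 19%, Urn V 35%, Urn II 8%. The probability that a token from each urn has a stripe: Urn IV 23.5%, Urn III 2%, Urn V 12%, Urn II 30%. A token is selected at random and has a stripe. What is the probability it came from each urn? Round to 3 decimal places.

Urn IV 0.561, Urn III 0.024, Urn V 0.264, Urn II 0.151

By Bayes' rule, posterior ∝ prior × likelihood:
  Urn IV: 0.38 × 0.235 = 0.0893
  Urn III: 0.19 × 0.02 = 0.0038
  Urn V: 0.35 × 0.12 = 0.042
  Urn II: 0.08 × 0.3 = 0.024
Normalizing constant = 0.1591.
P(Urn IV | striped) = 0.0893/0.1591 ≈ 0.561
P(Urn III | striped) = 0.0038/0.1591 ≈ 0.024
P(Urn V | striped) = 0.042/0.1591 ≈ 0.264
P(Urn II | striped) = 0.024/0.1591 ≈ 0.151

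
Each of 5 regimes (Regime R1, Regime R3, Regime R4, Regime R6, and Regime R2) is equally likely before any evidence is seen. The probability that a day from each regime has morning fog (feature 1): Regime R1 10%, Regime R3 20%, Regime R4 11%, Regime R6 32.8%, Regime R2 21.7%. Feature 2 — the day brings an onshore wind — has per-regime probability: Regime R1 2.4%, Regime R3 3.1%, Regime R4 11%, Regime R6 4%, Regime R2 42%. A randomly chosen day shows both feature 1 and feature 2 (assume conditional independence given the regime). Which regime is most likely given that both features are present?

Regime R2

With a uniform prior (1/5 each), posterior ∝ likelihood:
  Regime R1: 0.1 × 0.024 = 0.0024
  Regime R3: 0.2 × 0.031 = 0.0062
  Regime R4: 0.11 × 0.11 = 0.0121
  Regime R6: 0.328 × 0.04 = 0.01312
  Regime R2: 0.217 × 0.42 = 0.09114
Sum = 0.12496.
Largest term belongs to Regime R2, so Regime R2 is most probable.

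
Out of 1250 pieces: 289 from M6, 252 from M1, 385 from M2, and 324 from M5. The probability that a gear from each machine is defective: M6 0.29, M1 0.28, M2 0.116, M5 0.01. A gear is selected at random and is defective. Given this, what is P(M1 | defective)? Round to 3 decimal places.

0.349

Compute prior × likelihood for every hypothesis:
  M6: 0.2312 × 0.29 = 0.067048
  M1: 0.2016 × 0.28 = 0.056448
  M2: 0.308 × 0.116 = 0.035728
  M5: 0.2592 × 0.01 = 0.002592
Sum = 0.161816.
P(M1 | evidence) = 0.056448 / 0.161816 ≈ 0.349.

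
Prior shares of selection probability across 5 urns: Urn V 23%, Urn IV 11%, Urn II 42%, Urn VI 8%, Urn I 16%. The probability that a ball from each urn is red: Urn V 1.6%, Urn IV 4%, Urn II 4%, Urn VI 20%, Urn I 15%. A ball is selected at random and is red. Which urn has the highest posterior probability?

Unnormalized posteriors (prior × likelihood):
  Urn V: 0.23 × 0.016 = 0.00368
  Urn IV: 0.11 × 0.04 = 0.0044
  Urn II: 0.42 × 0.04 = 0.0168
  Urn VI: 0.08 × 0.2 = 0.016
  Urn I: 0.16 × 0.15 = 0.024
Sum = 0.06488.
Largest term belongs to Urn I, so Urn I is most probable.

Urn I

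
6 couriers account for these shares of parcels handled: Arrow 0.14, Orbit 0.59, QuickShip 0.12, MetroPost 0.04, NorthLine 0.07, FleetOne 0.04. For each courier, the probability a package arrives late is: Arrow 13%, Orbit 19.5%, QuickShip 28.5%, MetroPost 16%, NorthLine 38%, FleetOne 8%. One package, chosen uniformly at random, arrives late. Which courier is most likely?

Orbit

Prior × likelihood for each hypothesis:
  Arrow: 0.14 × 0.13 = 0.0182
  Orbit: 0.59 × 0.195 = 0.11505
  QuickShip: 0.12 × 0.285 = 0.0342
  MetroPost: 0.04 × 0.16 = 0.0064
  NorthLine: 0.07 × 0.38 = 0.0266
  FleetOne: 0.04 × 0.08 = 0.0032
Normalizing constant = 0.20365.
Largest term belongs to Orbit, so Orbit is most probable.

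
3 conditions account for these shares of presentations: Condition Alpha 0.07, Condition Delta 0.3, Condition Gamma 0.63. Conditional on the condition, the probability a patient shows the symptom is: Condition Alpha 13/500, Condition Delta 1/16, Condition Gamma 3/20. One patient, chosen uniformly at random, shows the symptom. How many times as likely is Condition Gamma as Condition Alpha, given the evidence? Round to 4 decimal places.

51.9231

Compute prior × likelihood for every hypothesis:
  Condition Alpha: 0.07 × 0.026 = 0.00182
  Condition Delta: 0.3 × 0.0625 = 0.01875
  Condition Gamma: 0.63 × 0.15 = 0.0945
Total = 0.11507.
The ratio is 0.0945 / 0.00182 (the normalizer cancels) = 51.9231.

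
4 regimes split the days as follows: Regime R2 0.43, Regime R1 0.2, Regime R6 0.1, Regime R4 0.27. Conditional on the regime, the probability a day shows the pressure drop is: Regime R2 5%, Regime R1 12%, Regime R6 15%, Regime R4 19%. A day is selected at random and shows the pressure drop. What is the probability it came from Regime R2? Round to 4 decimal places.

Compute prior × likelihood for every hypothesis:
  Regime R2: 0.43 × 0.05 = 0.0215
  Regime R1: 0.2 × 0.12 = 0.024
  Regime R6: 0.1 × 0.15 = 0.015
  Regime R4: 0.27 × 0.19 = 0.0513
Total = 0.1118.
P(Regime R2 | evidence) = 0.0215 / 0.1118 ≈ 0.1923.

0.1923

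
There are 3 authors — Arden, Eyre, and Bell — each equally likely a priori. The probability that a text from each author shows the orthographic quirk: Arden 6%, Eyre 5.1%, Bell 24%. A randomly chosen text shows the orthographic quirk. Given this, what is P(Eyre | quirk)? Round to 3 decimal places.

With a uniform prior (1/3 each), posterior ∝ likelihood:
  Arden: 0.06
  Eyre: 0.051
  Bell: 0.24
Sum = 0.351.
P(Eyre | evidence) = 0.051 / 0.351 ≈ 0.145.

0.145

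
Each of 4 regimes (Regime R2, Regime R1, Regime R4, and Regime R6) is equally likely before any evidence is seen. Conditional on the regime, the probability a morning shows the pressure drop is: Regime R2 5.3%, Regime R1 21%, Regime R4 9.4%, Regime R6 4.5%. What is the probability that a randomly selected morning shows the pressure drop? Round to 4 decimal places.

Since the prior is uniform, the posterior is proportional to the likelihood:
  Regime R2: 0.053
  Regime R1: 0.21
  Regime R4: 0.094
  Regime R6: 0.045
P(drop) = (1/4) × (0.053 + 0.21 + 0.094 + 0.045) = 0.402/4 ≈ 0.1005.

0.1005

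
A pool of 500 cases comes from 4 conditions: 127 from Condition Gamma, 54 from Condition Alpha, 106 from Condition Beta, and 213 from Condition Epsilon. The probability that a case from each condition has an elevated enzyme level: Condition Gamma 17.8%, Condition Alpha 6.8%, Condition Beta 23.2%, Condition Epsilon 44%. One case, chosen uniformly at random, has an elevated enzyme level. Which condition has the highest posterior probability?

Condition Epsilon

Compute prior × likelihood for every hypothesis:
  Condition Gamma: 0.254 × 0.178 = 0.045212
  Condition Alpha: 0.108 × 0.068 = 0.007344
  Condition Beta: 0.212 × 0.232 = 0.049184
  Condition Epsilon: 0.426 × 0.44 = 0.18744
Normalizing constant = 0.28918.
Largest term belongs to Condition Epsilon, so Condition Epsilon is most probable.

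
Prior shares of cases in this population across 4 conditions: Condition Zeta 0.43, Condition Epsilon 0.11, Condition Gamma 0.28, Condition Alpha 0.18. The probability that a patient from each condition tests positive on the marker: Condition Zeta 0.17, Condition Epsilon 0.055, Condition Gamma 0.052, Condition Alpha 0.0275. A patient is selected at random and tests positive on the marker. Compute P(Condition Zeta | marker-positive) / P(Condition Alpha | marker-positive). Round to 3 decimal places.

14.768

Unnormalized posteriors (prior × likelihood):
  Condition Zeta: 0.43 × 0.17 = 0.0731
  Condition Epsilon: 0.11 × 0.055 = 0.00605
  Condition Gamma: 0.28 × 0.052 = 0.01456
  Condition Alpha: 0.18 × 0.0275 = 0.00495
Sum = 0.09866.
The ratio is 0.0731 / 0.00495 (the normalizer cancels) = 14.768.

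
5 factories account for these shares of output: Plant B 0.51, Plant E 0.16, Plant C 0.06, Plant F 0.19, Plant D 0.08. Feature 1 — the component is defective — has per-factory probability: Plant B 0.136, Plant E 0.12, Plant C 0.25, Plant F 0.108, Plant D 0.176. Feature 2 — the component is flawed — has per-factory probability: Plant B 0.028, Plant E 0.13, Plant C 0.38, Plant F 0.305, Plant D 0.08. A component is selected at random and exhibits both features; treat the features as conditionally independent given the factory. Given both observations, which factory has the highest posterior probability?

Unnormalized posteriors (prior × likelihood):
  Plant B: 0.51 × 0.136 × 0.028 = 0.00194208
  Plant E: 0.16 × 0.12 × 0.13 = 0.002496
  Plant C: 0.06 × 0.25 × 0.38 = 0.0057
  Plant F: 0.19 × 0.108 × 0.305 = 0.0062586
  Plant D: 0.08 × 0.176 × 0.08 = 0.0011264
Normalizing constant = 0.01752308.
Largest term belongs to Plant F, so Plant F is most probable.

Plant F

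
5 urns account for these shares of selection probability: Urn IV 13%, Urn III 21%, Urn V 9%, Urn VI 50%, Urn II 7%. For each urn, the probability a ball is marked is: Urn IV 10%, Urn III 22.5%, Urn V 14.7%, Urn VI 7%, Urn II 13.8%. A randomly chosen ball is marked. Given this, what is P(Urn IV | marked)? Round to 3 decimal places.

0.110

By Bayes' rule, posterior ∝ prior × likelihood:
  Urn IV: 0.13 × 0.1 = 0.013
  Urn III: 0.21 × 0.225 = 0.04725
  Urn V: 0.09 × 0.147 = 0.01323
  Urn VI: 0.5 × 0.07 = 0.035
  Urn II: 0.07 × 0.138 = 0.00966
Sum = 0.11814.
P(Urn IV | evidence) = 0.013 / 0.11814 ≈ 0.110.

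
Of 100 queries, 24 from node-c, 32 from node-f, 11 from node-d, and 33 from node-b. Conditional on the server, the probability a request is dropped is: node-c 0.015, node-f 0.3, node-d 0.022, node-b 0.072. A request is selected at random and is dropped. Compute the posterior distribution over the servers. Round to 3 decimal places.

By Bayes' rule, posterior ∝ prior × likelihood:
  node-c: 0.24 × 0.015 = 0.0036
  node-f: 0.32 × 0.3 = 0.096
  node-d: 0.11 × 0.022 = 0.00242
  node-b: 0.33 × 0.072 = 0.02376
Normalizing constant = 0.12578.
P(node-c | dropped) = 0.0036/0.12578 ≈ 0.029
P(node-f | dropped) = 0.096/0.12578 ≈ 0.763
P(node-d | dropped) = 0.00242/0.12578 ≈ 0.019
P(node-b | dropped) = 0.02376/0.12578 ≈ 0.189

node-c 0.029, node-f 0.763, node-d 0.019, node-b 0.189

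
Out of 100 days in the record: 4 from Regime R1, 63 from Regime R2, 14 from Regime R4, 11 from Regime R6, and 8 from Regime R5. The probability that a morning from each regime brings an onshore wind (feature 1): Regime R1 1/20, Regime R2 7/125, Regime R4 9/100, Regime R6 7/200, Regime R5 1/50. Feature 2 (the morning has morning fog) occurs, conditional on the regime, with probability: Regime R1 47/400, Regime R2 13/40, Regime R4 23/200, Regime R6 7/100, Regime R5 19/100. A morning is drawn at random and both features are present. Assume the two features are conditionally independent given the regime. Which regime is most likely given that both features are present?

Regime R2

By Bayes' rule, posterior ∝ prior × likelihood:
  Regime R1: 0.04 × 0.05 × 0.1175 = 0.000235
  Regime R2: 0.63 × 0.056 × 0.325 = 0.011466
  Regime R4: 0.14 × 0.09 × 0.115 = 0.001449
  Regime R6: 0.11 × 0.035 × 0.07 = 0.0002695
  Regime R5: 0.08 × 0.02 × 0.19 = 0.000304
Total = 0.0137235.
Largest term belongs to Regime R2, so Regime R2 is most probable.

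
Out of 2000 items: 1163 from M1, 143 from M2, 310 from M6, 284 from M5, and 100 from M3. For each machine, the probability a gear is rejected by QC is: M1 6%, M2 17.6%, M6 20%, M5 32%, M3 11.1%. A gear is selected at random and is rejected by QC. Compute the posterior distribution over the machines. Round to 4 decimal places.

M1 0.2695, M2 0.0972, M6 0.2394, M5 0.3510, M3 0.0429

Unnormalized posteriors (prior × likelihood):
  M1: 0.5815 × 0.06 = 0.03489
  M2: 0.0715 × 0.176 = 0.012584
  M6: 0.155 × 0.2 = 0.031
  M5: 0.142 × 0.32 = 0.04544
  M3: 0.05 × 0.111 = 0.00555
Normalizing constant = 0.129464.
P(M1 | rejected) = 0.03489/0.129464 ≈ 0.2695
P(M2 | rejected) = 0.012584/0.129464 ≈ 0.0972
P(M6 | rejected) = 0.031/0.129464 ≈ 0.2394
P(M5 | rejected) = 0.04544/0.129464 ≈ 0.3510
P(M3 | rejected) = 0.00555/0.129464 ≈ 0.0429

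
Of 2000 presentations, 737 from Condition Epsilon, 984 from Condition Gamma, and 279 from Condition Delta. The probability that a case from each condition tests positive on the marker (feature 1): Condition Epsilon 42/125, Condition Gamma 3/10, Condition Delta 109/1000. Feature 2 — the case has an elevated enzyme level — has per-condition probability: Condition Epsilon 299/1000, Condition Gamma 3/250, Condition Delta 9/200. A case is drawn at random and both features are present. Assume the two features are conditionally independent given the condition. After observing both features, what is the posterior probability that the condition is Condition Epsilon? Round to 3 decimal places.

0.938

Prior × likelihood for each hypothesis:
  Condition Epsilon: 0.3685 × 0.336 × 0.299 = 0.037020984
  Condition Gamma: 0.492 × 0.3 × 0.012 = 0.0017712
  Condition Delta: 0.1395 × 0.109 × 0.045 = 0.0006842475
Total = 0.0394764315.
P(Condition Epsilon | evidence) = 0.037020984 / 0.0394764315 ≈ 0.938.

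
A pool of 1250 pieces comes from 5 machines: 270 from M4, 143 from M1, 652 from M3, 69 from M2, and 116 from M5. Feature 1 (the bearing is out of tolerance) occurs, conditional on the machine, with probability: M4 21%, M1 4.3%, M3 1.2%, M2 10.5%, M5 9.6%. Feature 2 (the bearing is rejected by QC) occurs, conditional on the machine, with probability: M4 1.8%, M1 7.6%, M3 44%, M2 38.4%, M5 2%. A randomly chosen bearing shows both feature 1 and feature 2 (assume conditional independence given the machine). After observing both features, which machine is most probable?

M3

By Bayes' rule, posterior ∝ prior × likelihood:
  M4: 0.216 × 0.21 × 0.018 = 0.00081648
  M1: 0.1144 × 0.043 × 0.076 = 0.0003738592
  M3: 0.5216 × 0.012 × 0.44 = 0.002754048
  M2: 0.0552 × 0.105 × 0.384 = 0.002225664
  M5: 0.0928 × 0.096 × 0.02 = 0.000178176
Normalizing constant = 0.0063482272.
Largest term belongs to M3, so M3 is most probable.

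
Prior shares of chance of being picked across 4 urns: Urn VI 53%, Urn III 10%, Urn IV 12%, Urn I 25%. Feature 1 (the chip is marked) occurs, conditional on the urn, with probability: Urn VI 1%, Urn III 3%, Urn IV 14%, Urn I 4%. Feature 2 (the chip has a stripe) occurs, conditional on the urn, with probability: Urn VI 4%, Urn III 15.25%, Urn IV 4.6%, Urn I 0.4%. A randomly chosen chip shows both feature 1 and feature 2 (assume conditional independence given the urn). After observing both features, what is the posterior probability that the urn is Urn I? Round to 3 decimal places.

By Bayes' rule, posterior ∝ prior × likelihood:
  Urn VI: 0.53 × 0.01 × 0.04 = 0.000212
  Urn III: 0.1 × 0.03 × 0.1525 = 0.0004575
  Urn IV: 0.12 × 0.14 × 0.046 = 0.0007728
  Urn I: 0.25 × 0.04 × 0.004 = 0.00004
Total = 0.0014823.
P(Urn I | evidence) = 0.00004 / 0.0014823 ≈ 0.027.

0.027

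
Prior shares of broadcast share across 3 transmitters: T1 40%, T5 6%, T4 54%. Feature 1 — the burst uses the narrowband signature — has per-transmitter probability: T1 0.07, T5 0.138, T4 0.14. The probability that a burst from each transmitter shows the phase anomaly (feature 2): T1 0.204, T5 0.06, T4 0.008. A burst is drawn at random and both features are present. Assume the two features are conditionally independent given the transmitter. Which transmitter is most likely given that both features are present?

Unnormalized posteriors (prior × likelihood):
  T1: 0.4 × 0.07 × 0.204 = 0.005712
  T5: 0.06 × 0.138 × 0.06 = 0.0004968
  T4: 0.54 × 0.14 × 0.008 = 0.0006048
Sum = 0.0068136.
Largest term belongs to T1, so T1 is most probable.

T1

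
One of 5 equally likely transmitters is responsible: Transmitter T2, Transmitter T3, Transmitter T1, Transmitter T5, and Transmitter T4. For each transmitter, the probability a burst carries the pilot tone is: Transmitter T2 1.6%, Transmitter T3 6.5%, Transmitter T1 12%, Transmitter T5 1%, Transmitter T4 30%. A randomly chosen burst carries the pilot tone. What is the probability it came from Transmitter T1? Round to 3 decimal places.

Since the prior is uniform, the posterior is proportional to the likelihood:
  Transmitter T2: 0.016
  Transmitter T3: 0.065
  Transmitter T1: 0.12
  Transmitter T5: 0.01
  Transmitter T4: 0.3
Total = 0.511.
P(Transmitter T1 | evidence) = 0.12 / 0.511 ≈ 0.235.

0.235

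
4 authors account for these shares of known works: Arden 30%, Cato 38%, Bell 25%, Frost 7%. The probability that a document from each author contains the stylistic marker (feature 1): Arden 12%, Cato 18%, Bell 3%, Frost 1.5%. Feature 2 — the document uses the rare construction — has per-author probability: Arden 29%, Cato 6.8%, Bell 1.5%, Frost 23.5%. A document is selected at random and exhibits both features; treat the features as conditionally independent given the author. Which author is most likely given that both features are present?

Arden

Compute prior × likelihood for every hypothesis:
  Arden: 0.3 × 0.12 × 0.29 = 0.01044
  Cato: 0.38 × 0.18 × 0.068 = 0.0046512
  Bell: 0.25 × 0.03 × 0.015 = 0.0001125
  Frost: 0.07 × 0.015 × 0.235 = 0.00024675
Normalizing constant = 0.01545045.
Largest term belongs to Arden, so Arden is most probable.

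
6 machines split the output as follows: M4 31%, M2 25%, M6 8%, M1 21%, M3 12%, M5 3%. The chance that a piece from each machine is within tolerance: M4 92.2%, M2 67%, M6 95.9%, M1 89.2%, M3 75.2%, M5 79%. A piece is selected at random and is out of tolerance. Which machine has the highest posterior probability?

M2

Taking complements, P(oversize | each) = M4 0.078, M2 0.33, M6 0.041, M1 0.108, M3 0.248, M5 0.21.
Compute prior × likelihood for every hypothesis:
  M4: 0.31 × 0.078 = 0.02418
  M2: 0.25 × 0.33 = 0.0825
  M6: 0.08 × 0.041 = 0.00328
  M1: 0.21 × 0.108 = 0.02268
  M3: 0.12 × 0.248 = 0.02976
  M5: 0.03 × 0.21 = 0.0063
Normalizing constant = 0.1687.
Largest term belongs to M2, so M2 is most probable.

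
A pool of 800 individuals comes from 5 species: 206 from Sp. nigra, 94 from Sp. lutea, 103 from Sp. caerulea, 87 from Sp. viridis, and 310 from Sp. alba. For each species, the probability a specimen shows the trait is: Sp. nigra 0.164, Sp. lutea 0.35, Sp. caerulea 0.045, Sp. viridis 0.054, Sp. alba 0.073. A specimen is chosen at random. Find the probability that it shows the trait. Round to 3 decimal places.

By Bayes' rule, posterior ∝ prior × likelihood:
  Sp. nigra: 0.2575 × 0.164 = 0.04223
  Sp. lutea: 0.1175 × 0.35 = 0.041125
  Sp. caerulea: 0.12875 × 0.045 = 0.00579375
  Sp. viridis: 0.10875 × 0.054 = 0.0058725
  Sp. alba: 0.3875 × 0.073 = 0.0282875
P(trait) = 0.04223 + 0.041125 + 0.00579375 + 0.0058725 + 0.0282875 = 0.12330875 → 0.123.

0.123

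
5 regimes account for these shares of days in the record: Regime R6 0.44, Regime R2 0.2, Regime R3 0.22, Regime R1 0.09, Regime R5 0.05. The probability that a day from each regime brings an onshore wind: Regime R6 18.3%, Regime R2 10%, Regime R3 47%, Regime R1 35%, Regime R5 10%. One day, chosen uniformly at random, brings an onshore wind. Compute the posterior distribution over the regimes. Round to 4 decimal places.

Regime R6 0.3349, Regime R2 0.0832, Regime R3 0.4301, Regime R1 0.1310, Regime R5 0.0208

By Bayes' rule, posterior ∝ prior × likelihood:
  Regime R6: 0.44 × 0.183 = 0.08052
  Regime R2: 0.2 × 0.1 = 0.02
  Regime R3: 0.22 × 0.47 = 0.1034
  Regime R1: 0.09 × 0.35 = 0.0315
  Regime R5: 0.05 × 0.1 = 0.005
Sum = 0.24042.
P(Regime R6 | onshore) = 0.08052/0.24042 ≈ 0.3349
P(Regime R2 | onshore) = 0.02/0.24042 ≈ 0.0832
P(Regime R3 | onshore) = 0.1034/0.24042 ≈ 0.4301
P(Regime R1 | onshore) = 0.0315/0.24042 ≈ 0.1310
P(Regime R5 | onshore) = 0.005/0.24042 ≈ 0.0208
(Check: 0.3349+0.0832+0.4301+0.1310+0.0208 = 1.0000.)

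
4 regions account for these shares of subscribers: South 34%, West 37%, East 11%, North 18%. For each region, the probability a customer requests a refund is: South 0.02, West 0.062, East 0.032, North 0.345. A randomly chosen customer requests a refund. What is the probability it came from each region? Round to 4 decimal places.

South 0.0713, West 0.2406, East 0.0369, North 0.6512

By Bayes' rule, posterior ∝ prior × likelihood:
  South: 0.34 × 0.02 = 0.0068
  West: 0.37 × 0.062 = 0.02294
  East: 0.11 × 0.032 = 0.00352
  North: 0.18 × 0.345 = 0.0621
Normalizing constant = 0.09536.
P(South | refund) = 0.0068/0.09536 ≈ 0.0713
P(West | refund) = 0.02294/0.09536 ≈ 0.2406
P(East | refund) = 0.00352/0.09536 ≈ 0.0369
P(North | refund) = 0.0621/0.09536 ≈ 0.6512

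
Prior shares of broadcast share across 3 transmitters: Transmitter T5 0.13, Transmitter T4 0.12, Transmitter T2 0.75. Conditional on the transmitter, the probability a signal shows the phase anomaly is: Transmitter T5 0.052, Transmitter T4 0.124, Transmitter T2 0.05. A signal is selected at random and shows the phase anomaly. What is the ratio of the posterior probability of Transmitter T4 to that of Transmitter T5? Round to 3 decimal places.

2.201

Compute prior × likelihood for every hypothesis:
  Transmitter T5: 0.13 × 0.052 = 0.00676
  Transmitter T4: 0.12 × 0.124 = 0.01488
  Transmitter T2: 0.75 × 0.05 = 0.0375
Sum = 0.05914.
The ratio is 0.01488 / 0.00676 (the normalizer cancels) = 2.201.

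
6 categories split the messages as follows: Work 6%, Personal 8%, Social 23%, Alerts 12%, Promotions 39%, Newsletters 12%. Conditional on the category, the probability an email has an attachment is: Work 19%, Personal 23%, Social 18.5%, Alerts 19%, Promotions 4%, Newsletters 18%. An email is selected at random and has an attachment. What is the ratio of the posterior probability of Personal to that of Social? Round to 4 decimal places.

0.4324

Prior × likelihood for each hypothesis:
  Work: 0.06 × 0.19 = 0.0114
  Personal: 0.08 × 0.23 = 0.0184
  Social: 0.23 × 0.185 = 0.04255
  Alerts: 0.12 × 0.19 = 0.0228
  Promotions: 0.39 × 0.04 = 0.0156
  Newsletters: 0.12 × 0.18 = 0.0216
Normalizing constant = 0.13235.
The ratio is 0.0184 / 0.04255 (the normalizer cancels) = 0.4324.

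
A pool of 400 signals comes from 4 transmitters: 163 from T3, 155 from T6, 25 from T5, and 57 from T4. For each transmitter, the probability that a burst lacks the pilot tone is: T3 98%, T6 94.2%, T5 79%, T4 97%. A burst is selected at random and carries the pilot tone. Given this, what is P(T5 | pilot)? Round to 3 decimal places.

Taking complements, P(pilot | each) = T3 0.02, T6 0.058, T5 0.21, T4 0.03.
Unnormalized posteriors (prior × likelihood):
  T3: 0.4075 × 0.02 = 0.00815
  T6: 0.3875 × 0.058 = 0.022475
  T5: 0.0625 × 0.21 = 0.013125
  T4: 0.1425 × 0.03 = 0.004275
Normalizing constant = 0.048025.
P(T5 | evidence) = 0.013125 / 0.048025 ≈ 0.273.

0.273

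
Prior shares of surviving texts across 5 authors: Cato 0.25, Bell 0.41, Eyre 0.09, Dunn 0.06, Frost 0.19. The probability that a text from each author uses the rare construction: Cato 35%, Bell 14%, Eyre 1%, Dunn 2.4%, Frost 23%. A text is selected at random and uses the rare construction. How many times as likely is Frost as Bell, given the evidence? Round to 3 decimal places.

0.761

Unnormalized posteriors (prior × likelihood):
  Cato: 0.25 × 0.35 = 0.0875
  Bell: 0.41 × 0.14 = 0.0574
  Eyre: 0.09 × 0.01 = 0.0009
  Dunn: 0.06 × 0.024 = 0.00144
  Frost: 0.19 × 0.23 = 0.0437
Total = 0.19094.
The ratio is 0.0437 / 0.0574 (the normalizer cancels) = 0.761.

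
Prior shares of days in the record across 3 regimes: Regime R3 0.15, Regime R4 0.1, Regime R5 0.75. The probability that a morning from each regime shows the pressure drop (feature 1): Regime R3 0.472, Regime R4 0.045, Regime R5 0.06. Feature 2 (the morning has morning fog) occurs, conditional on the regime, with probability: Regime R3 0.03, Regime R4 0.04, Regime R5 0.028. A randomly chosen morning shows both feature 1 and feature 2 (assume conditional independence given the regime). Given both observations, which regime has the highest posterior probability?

Regime R3

Compute prior × likelihood for every hypothesis:
  Regime R3: 0.15 × 0.472 × 0.03 = 0.002124
  Regime R4: 0.1 × 0.045 × 0.04 = 0.00018
  Regime R5: 0.75 × 0.06 × 0.028 = 0.00126
Sum = 0.003564.
Largest term belongs to Regime R3, so Regime R3 is most probable.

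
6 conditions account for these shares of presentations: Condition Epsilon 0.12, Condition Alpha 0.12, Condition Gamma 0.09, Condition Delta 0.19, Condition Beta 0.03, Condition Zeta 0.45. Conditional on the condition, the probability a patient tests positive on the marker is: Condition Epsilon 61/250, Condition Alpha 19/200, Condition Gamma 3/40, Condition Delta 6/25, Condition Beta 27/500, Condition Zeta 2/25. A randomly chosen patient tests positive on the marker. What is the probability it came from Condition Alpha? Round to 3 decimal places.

Unnormalized posteriors (prior × likelihood):
  Condition Epsilon: 0.12 × 0.244 = 0.02928
  Condition Alpha: 0.12 × 0.095 = 0.0114
  Condition Gamma: 0.09 × 0.075 = 0.00675
  Condition Delta: 0.19 × 0.24 = 0.0456
  Condition Beta: 0.03 × 0.054 = 0.00162
  Condition Zeta: 0.45 × 0.08 = 0.036
Normalizing constant = 0.13065.
P(Condition Alpha | evidence) = 0.0114 / 0.13065 ≈ 0.087.

0.087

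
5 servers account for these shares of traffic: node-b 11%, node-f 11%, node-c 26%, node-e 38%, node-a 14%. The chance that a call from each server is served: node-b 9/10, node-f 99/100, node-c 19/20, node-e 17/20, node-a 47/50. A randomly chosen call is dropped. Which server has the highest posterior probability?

Taking complements, P(dropped | each) = node-b 0.1, node-f 0.01, node-c 0.05, node-e 0.15, node-a 0.06.
Unnormalized posteriors (prior × likelihood):
  node-b: 0.11 × 0.1 = 0.011
  node-f: 0.11 × 0.01 = 0.0011
  node-c: 0.26 × 0.05 = 0.013
  node-e: 0.38 × 0.15 = 0.057
  node-a: 0.14 × 0.06 = 0.0084
Sum = 0.0905.
Largest term belongs to node-e, so node-e is most probable.

node-e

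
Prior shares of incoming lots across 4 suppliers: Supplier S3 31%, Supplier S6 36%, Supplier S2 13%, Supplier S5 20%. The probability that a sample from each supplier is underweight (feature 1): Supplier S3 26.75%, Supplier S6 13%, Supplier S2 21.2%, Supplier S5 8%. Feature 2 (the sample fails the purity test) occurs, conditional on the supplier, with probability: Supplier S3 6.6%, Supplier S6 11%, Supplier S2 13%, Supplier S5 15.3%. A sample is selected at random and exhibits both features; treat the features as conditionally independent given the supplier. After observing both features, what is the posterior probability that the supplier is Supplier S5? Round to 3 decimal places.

Unnormalized posteriors (prior × likelihood):
  Supplier S3: 0.31 × 0.2675 × 0.066 = 0.00547305
  Supplier S6: 0.36 × 0.13 × 0.11 = 0.005148
  Supplier S2: 0.13 × 0.212 × 0.13 = 0.0035828
  Supplier S5: 0.2 × 0.08 × 0.153 = 0.002448
Total = 0.01665185.
P(Supplier S5 | evidence) = 0.002448 / 0.01665185 ≈ 0.147.

0.147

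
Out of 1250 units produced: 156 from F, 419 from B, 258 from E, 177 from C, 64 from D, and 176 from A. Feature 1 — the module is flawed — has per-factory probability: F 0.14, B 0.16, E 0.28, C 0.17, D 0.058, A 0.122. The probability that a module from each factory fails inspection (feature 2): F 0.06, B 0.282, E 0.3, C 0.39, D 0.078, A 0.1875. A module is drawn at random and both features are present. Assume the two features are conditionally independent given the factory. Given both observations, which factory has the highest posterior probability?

E

Unnormalized posteriors (prior × likelihood):
  F: 0.1248 × 0.14 × 0.06 = 0.00104832
  B: 0.3352 × 0.16 × 0.282 = 0.015124224
  E: 0.2064 × 0.28 × 0.3 = 0.0173376
  C: 0.1416 × 0.17 × 0.39 = 0.00938808
  D: 0.0512 × 0.058 × 0.078 = 0.0002316288
  A: 0.1408 × 0.122 × 0.1875 = 0.0032208
Total = 0.0463506528.
Largest term belongs to E, so E is most probable.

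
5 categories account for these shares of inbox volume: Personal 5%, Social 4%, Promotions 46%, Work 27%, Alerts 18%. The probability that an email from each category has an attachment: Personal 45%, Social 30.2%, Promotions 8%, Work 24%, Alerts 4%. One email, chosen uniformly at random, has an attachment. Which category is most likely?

Work

Unnormalized posteriors (prior × likelihood):
  Personal: 0.05 × 0.45 = 0.0225
  Social: 0.04 × 0.302 = 0.01208
  Promotions: 0.46 × 0.08 = 0.0368
  Work: 0.27 × 0.24 = 0.0648
  Alerts: 0.18 × 0.04 = 0.0072
Sum = 0.14338.
Largest term belongs to Work, so Work is most probable.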